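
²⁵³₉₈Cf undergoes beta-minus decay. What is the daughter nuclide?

Beta-minus decay: mass number changes by +0, atomic number by +1.
A: 253 = 253; Z: 98 + 1 = 99.
Z = 99 is einsteinium, so the daughter is ²⁵³₉₉Es.

Es-253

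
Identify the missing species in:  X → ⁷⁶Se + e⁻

Conserve mass number: A = 76 + 0, so A = 76.
Conserve atomic number: Z = 34 − 1, so Z = 33.
Z = 33 is arsenic, so the species is ⁷⁶As.

As-76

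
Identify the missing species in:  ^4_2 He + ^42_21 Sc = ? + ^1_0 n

V-45

Conserve mass number: 4 + 42 = A + 1, so A = 45.
Conserve atomic number: 2 + 21 = Z + 0, so Z = 23.
Z = 23 is vanadium, so the species is ^45_23 V.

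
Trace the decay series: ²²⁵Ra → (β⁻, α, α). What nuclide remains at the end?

Start: (A, Z) = (225, 88).
After β⁻: (225, 89).
After α: (221, 87).
After α: (217, 85).
Z = 85 is astatine.

At-217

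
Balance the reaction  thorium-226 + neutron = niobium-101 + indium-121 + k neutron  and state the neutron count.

Conserve mass number: 227 = 101 + 121 + k, so k = 227 − 222 = 5.
Check atomic number: 90 = 41 + 49 + 0 = 90. ✓

5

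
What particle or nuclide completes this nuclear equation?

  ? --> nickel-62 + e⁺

Conserve mass number: A = 62 + 0, so A = 62.
Conserve atomic number: Z = 28 + 1, so Z = 29.
Z = 29 is copper, so the species is copper-62.

Cu-62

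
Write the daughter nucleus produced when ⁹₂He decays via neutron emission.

He-8

Neutron emission: mass number changes by -1, atomic number by +0.
A: 9 − 1 = 8; Z: 2 = 2.
Z = 2 is helium, so the daughter is ⁸₂He.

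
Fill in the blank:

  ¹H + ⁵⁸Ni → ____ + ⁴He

Co-55

Conserve mass number: 1 + 58 = A + 4, so A = 55.
Conserve atomic number: 1 + 28 = Z + 2, so Z = 27.
Z = 27 is cobalt, so the species is ⁵⁵Co.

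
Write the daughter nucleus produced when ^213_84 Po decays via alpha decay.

Pb-209

Alpha decay: mass number changes by -4, atomic number by -2.
A: 213 − 4 = 209; Z: 84 − 2 = 82.
Z = 82 is lead, so the daughter is ^209_82 Pb.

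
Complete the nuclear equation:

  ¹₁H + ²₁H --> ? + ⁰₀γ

Conserve mass number: 1 + 2 = A + 0, so A = 3.
Conserve atomic number: 1 + 1 = Z + 0, so Z = 2.
Z = 2 is helium, so the species is ³₂He.

He-3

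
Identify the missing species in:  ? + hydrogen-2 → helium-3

Conserve mass number: A + 2 = 3, so A = 1.
Conserve atomic number: Z + 1 = 2, so Z = 1.
A = 1 and Z = 1 is hydrogen-1 — a proton.

proton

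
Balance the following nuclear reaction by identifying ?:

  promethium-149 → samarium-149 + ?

Conserve mass number: 149 = 149 + A, so A = 0.
Conserve atomic number: 61 = 62 + Z, so Z = -1.
A = 0 and Z = -1 is e⁻ — a beta-minus particle.

beta-minus particle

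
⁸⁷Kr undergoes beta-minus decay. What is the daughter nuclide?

Rb-87

Beta-minus decay: mass number changes by +0, atomic number by +1.
A: 87 = 87; Z: 36 + 1 = 37.
Z = 37 is rubidium, so the daughter is ⁸⁷Rb.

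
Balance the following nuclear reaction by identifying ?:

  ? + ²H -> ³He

proton

Conserve mass number: A + 2 = 3, so A = 1.
Conserve atomic number: Z + 1 = 2, so Z = 1.
A = 1 and Z = 1 is ¹H — a proton.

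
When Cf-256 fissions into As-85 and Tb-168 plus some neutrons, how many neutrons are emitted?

3

Conserve mass number: 256 = 85 + 168 + k, so k = 256 − 253 = 3.
Check atomic number: 98 = 33 + 65 + 0 = 98. ✓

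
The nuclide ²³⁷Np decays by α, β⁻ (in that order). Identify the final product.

Start: (A, Z) = (237, 93).
After α: (233, 91).
After β⁻: (233, 92).
Z = 92 is uranium.

U-233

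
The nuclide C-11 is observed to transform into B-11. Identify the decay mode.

beta-plus decay or electron capture

ΔA = 11 − 11 = 0; ΔZ = 5 − 6 = -1.
A is unchanged and Z drops by 1 — a proton has become a neutron (β⁺ emission or electron capture).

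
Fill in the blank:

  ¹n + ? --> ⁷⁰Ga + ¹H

Conserve mass number: 1 + A = 70 + 1, so A = 70.
Conserve atomic number: 0 + Z = 31 + 1, so Z = 32.
Z = 32 is germanium, so the species is ⁷⁰Ge.

Ge-70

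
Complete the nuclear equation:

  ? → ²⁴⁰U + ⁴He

Pu-244

Conserve mass number: A = 240 + 4, so A = 244.
Conserve atomic number: Z = 92 + 2, so Z = 94.
Z = 94 is plutonium, so the species is ²⁴⁴Pu.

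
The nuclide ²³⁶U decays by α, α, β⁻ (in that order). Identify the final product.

Ac-228

Start: (A, Z) = (236, 92).
After α: (232, 90).
After α: (228, 88).
After β⁻: (228, 89).
Z = 89 is actinium.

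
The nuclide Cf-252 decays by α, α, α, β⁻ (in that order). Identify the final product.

Np-240

Start: (A, Z) = (252, 98).
After α: (248, 96).
After α: (244, 94).
After α: (240, 92).
After β⁻: (240, 93).
Z = 93 is neptunium.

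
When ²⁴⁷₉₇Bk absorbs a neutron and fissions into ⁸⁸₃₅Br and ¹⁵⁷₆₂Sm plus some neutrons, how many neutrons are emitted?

Conserve mass number: 248 = 88 + 157 + k, so k = 248 − 245 = 3.
Check atomic number: 97 = 35 + 62 + 0 = 97. ✓

3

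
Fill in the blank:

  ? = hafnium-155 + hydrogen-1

Ta-156

Conserve mass number: A = 155 + 1, so A = 156.
Conserve atomic number: Z = 72 + 1, so Z = 73.
Z = 73 is tantalum, so the species is tantalum-156.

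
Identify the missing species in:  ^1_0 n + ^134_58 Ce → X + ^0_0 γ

Ce-135

Conserve mass number: 1 + 134 = A + 0, so A = 135.
Conserve atomic number: 0 + 58 = Z + 0, so Z = 58.
Z = 58 is cerium, so the species is ^135_58 Ce.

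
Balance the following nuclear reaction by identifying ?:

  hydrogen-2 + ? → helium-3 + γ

proton

Conserve mass number: 2 + A = 3 + 0, so A = 1.
Conserve atomic number: 1 + Z = 2 + 0, so Z = 1.
A = 1 and Z = 1 is hydrogen-1 — a proton.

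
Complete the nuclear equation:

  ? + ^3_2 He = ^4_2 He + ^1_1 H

Conserve mass number: A + 3 = 4 + 1, so A = 2.
Conserve atomic number: Z + 2 = 2 + 1, so Z = 1.
A = 2 and Z = 1 is ^2_1 H — a deuteron.

deuteron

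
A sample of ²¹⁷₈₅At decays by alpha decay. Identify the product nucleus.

Alpha decay: mass number changes by -4, atomic number by -2.
A: 217 − 4 = 213; Z: 85 − 2 = 83.
Z = 83 is bismuth, so the daughter is ²¹³₈₃Bi.

Bi-213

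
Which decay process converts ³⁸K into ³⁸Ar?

ΔA = 38 − 38 = 0; ΔZ = 18 − 19 = -1.
A is unchanged and Z drops by 1 — a proton has become a neutron (β⁺ emission or electron capture).

beta-plus decay or electron capture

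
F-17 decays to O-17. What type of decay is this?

ΔA = 17 − 17 = 0; ΔZ = 8 − 9 = -1.
A is unchanged and Z drops by 1 — a proton has become a neutron (β⁺ emission or electron capture).

beta-plus decay or electron capture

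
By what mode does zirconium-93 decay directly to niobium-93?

beta-minus decay

ΔA = 93 − 93 = 0; ΔZ = 41 − 40 = +1.
A is unchanged and Z rises by 1 — a neutron has become a proton (β⁻ decay).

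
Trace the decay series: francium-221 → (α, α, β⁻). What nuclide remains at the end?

Po-213

Start: (A, Z) = (221, 87).
After α: (217, 85).
After α: (213, 83).
After β⁻: (213, 84).
Z = 84 is polonium.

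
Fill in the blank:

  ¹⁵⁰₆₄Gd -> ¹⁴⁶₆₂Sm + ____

Conserve mass number: 150 = 146 + A, so A = 4.
Conserve atomic number: 64 = 62 + Z, so Z = 2.
A = 4 and Z = 2 is ⁴₂He — an alpha particle.

alpha particle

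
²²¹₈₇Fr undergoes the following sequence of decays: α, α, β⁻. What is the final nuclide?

Start: (A, Z) = (221, 87).
After α: (217, 85).
After α: (213, 83).
After β⁻: (213, 84).
Z = 84 is polonium.

Po-213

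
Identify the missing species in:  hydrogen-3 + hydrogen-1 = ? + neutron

Conserve mass number: 3 + 1 = A + 1, so A = 3.
Conserve atomic number: 1 + 1 = Z + 0, so Z = 2.
Z = 2 is helium, so the species is helium-3.

He-3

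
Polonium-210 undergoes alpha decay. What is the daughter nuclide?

Alpha decay: mass number changes by -4, atomic number by -2.
A: 210 − 4 = 206; Z: 84 − 2 = 82.
Z = 82 is lead, so the daughter is lead-206.

Pb-206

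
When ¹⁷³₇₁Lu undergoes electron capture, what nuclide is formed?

Electron capture: mass number changes by +0, atomic number by -1.
A: 173 = 173; Z: 71 − 1 = 70.
Z = 70 is ytterbium, so the daughter is ¹⁷³₇₀Yb.

Yb-173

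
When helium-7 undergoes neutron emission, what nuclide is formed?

Neutron emission: mass number changes by -1, atomic number by +0.
A: 7 − 1 = 6; Z: 2 = 2.
Z = 2 is helium, so the daughter is helium-6.

He-6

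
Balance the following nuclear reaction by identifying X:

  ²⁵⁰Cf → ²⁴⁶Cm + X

alpha particle

Conserve mass number: 250 = 246 + A, so A = 4.
Conserve atomic number: 98 = 96 + Z, so Z = 2.
A = 4 and Z = 2 is ⁴He — an alpha particle.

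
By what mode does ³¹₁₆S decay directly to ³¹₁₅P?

beta-plus decay or electron capture

ΔA = 31 − 31 = 0; ΔZ = 15 − 16 = -1.
A is unchanged and Z drops by 1 — a proton has become a neutron (β⁺ emission or electron capture).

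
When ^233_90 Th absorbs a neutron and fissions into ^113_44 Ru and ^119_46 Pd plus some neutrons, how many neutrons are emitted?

Conserve mass number: 234 = 113 + 119 + k, so k = 234 − 232 = 2.
Check atomic number: 90 = 44 + 46 + 0 = 90. ✓

2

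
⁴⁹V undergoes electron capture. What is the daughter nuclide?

Electron capture: mass number changes by +0, atomic number by -1.
A: 49 = 49; Z: 23 − 1 = 22.
Z = 22 is titanium, so the daughter is ⁴⁹Ti.

Ti-49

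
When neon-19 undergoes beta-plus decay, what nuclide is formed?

Beta-plus decay: mass number changes by +0, atomic number by -1.
A: 19 = 19; Z: 10 − 1 = 9.
Z = 9 is fluorine, so the daughter is fluorine-19.

F-19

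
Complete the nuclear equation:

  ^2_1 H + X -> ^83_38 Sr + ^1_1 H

Conserve mass number: 2 + A = 83 + 1, so A = 82.
Conserve atomic number: 1 + Z = 38 + 1, so Z = 38.
Z = 38 is strontium, so the species is ^82_38 Sr.

Sr-82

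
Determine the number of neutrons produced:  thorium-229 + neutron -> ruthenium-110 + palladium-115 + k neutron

5

Conserve mass number: 230 = 110 + 115 + k, so k = 230 − 225 = 5.
Check atomic number: 90 = 44 + 46 + 0 = 90. ✓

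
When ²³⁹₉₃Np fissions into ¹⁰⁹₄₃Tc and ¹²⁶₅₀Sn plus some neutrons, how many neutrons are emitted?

4

Conserve mass number: 239 = 109 + 126 + k, so k = 239 − 235 = 4.
Check atomic number: 93 = 43 + 50 + 0 = 93. ✓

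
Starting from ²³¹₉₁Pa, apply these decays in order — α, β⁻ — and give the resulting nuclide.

Th-227

Start: (A, Z) = (231, 91).
After α: (227, 89).
After β⁻: (227, 90).
Z = 90 is thorium.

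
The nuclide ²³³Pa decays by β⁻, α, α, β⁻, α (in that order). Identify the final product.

Start: (A, Z) = (233, 91).
After β⁻: (233, 92).
After α: (229, 90).
After α: (225, 88).
After β⁻: (225, 89).
After α: (221, 87).
Z = 87 is francium.

Fr-221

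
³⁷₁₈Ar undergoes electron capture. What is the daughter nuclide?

Electron capture: mass number changes by +0, atomic number by -1.
A: 37 = 37; Z: 18 − 1 = 17.
Z = 17 is chlorine, so the daughter is ³⁷₁₇Cl.

Cl-37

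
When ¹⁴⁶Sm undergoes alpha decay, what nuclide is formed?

Nd-142

Alpha decay: mass number changes by -4, atomic number by -2.
A: 146 − 4 = 142; Z: 62 − 2 = 60.
Z = 60 is neodymium, so the daughter is ¹⁴²Nd.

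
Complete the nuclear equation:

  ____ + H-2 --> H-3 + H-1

Conserve mass number: A + 2 = 3 + 1, so A = 2.
Conserve atomic number: Z + 1 = 1 + 1, so Z = 1.
A = 2 and Z = 1 is H-2 — a deuteron.

deuteron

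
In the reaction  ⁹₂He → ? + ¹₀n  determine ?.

Conserve mass number: 9 = A + 1, so A = 8.
Conserve atomic number: 2 = Z + 0, so Z = 2.
Z = 2 is helium, so the species is ⁸₂He.

He-8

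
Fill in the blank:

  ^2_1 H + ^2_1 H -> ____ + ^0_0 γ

Conserve mass number: 2 + 2 = A + 0, so A = 4.
Conserve atomic number: 1 + 1 = Z + 0, so Z = 2.
A = 4 and Z = 2 is ^4_2 He — an alpha particle.

He-4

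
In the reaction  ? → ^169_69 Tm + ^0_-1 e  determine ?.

Er-169

Conserve mass number: A = 169 + 0, so A = 169.
Conserve atomic number: Z = 69 − 1, so Z = 68.
Z = 68 is erbium, so the species is ^169_68 Er.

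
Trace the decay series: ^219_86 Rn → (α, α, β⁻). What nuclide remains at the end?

Start: (A, Z) = (219, 86).
After α: (215, 84).
After α: (211, 82).
After β⁻: (211, 83).
Z = 83 is bismuth.

Bi-211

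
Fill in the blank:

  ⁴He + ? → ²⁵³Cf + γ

Cm-249

Conserve mass number: 4 + A = 253 + 0, so A = 249.
Conserve atomic number: 2 + Z = 98 + 0, so Z = 96.
Z = 96 is curium, so the species is ²⁴⁹Cm.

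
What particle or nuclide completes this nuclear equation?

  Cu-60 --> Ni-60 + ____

Conserve mass number: 60 = 60 + A, so A = 0.
Conserve atomic number: 29 = 28 + Z, so Z = 1.
A = 0 and Z = 1 is e⁺ — a positron.

positron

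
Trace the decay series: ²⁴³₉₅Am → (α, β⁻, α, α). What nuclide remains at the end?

Th-231

Start: (A, Z) = (243, 95).
After α: (239, 93).
After β⁻: (239, 94).
After α: (235, 92).
After α: (231, 90).
Z = 90 is thorium.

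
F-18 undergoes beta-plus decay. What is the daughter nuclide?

Beta-plus decay: mass number changes by +0, atomic number by -1.
A: 18 = 18; Z: 9 − 1 = 8.
Z = 8 is oxygen, so the daughter is O-18.

O-18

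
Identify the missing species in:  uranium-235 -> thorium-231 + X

alpha particle

Conserve mass number: 235 = 231 + A, so A = 4.
Conserve atomic number: 92 = 90 + Z, so Z = 2.
A = 4 and Z = 2 is helium-4 — an alpha particle.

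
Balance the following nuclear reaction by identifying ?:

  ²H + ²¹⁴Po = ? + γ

At-216

Conserve mass number: 2 + 214 = A + 0, so A = 216.
Conserve atomic number: 1 + 84 = Z + 0, so Z = 85.
Z = 85 is astatine, so the species is ²¹⁶At.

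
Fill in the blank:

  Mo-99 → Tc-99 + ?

Conserve mass number: 99 = 99 + A, so A = 0.
Conserve atomic number: 42 = 43 + Z, so Z = -1.
A = 0 and Z = -1 is e⁻ — a beta-minus particle.

beta-minus particle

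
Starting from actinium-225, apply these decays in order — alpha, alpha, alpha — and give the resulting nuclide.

Bi-213

Start: (A, Z) = (225, 89).
After α: (221, 87).
After α: (217, 85).
After α: (213, 83).
Z = 83 is bismuth.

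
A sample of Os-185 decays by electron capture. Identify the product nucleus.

Electron capture: mass number changes by +0, atomic number by -1.
A: 185 = 185; Z: 76 − 1 = 75.
Z = 75 is rhenium, so the daughter is Re-185.

Re-185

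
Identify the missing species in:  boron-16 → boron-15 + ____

neutron

Conserve mass number: 16 = 15 + A, so A = 1.
Conserve atomic number: 5 = 5 + Z, so Z = 0.
A = 1 and Z = 0 is neutron — a neutron.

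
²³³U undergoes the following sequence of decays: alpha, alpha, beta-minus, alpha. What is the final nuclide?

Start: (A, Z) = (233, 92).
After α: (229, 90).
After α: (225, 88).
After β⁻: (225, 89).
After α: (221, 87).
Z = 87 is francium.

Fr-221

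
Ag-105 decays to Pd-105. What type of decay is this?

ΔA = 105 − 105 = 0; ΔZ = 46 − 47 = -1.
A is unchanged and Z drops by 1 — a proton has become a neutron (β⁺ emission or electron capture).

beta-plus decay or electron capture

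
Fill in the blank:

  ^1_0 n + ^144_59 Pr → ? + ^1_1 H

Conserve mass number: 1 + 144 = A + 1, so A = 144.
Conserve atomic number: 0 + 59 = Z + 1, so Z = 58.
Z = 58 is cerium, so the species is ^144_58 Ce.

Ce-144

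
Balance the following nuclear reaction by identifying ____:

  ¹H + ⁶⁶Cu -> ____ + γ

Zn-67

Conserve mass number: 1 + 66 = A + 0, so A = 67.
Conserve atomic number: 1 + 29 = Z + 0, so Z = 30.
Z = 30 is zinc, so the species is ⁶⁷Zn.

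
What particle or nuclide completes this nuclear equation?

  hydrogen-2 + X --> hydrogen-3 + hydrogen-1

deuteron

Conserve mass number: 2 + A = 3 + 1, so A = 2.
Conserve atomic number: 1 + Z = 1 + 1, so Z = 1.
A = 2 and Z = 1 is hydrogen-2 — a deuteron.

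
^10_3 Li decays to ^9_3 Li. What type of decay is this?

ΔA = 9 − 10 = -1; ΔZ = 3 − 3 = +0.
A drops by 1 with Z unchanged — a neutron was emitted.

neutron emission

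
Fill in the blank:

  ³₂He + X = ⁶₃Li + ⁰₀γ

Conserve mass number: 3 + A = 6 + 0, so A = 3.
Conserve atomic number: 2 + Z = 3 + 0, so Z = 1.
A = 3 and Z = 1 is ³₁H — a triton.

triton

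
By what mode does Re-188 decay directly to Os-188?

beta-minus decay

ΔA = 188 − 188 = 0; ΔZ = 76 − 75 = +1.
A is unchanged and Z rises by 1 — a neutron has become a proton (β⁻ decay).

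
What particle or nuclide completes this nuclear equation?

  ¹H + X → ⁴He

triton

Conserve mass number: 1 + A = 4, so A = 3.
Conserve atomic number: 1 + Z = 2, so Z = 1.
A = 3 and Z = 1 is ³H — a triton.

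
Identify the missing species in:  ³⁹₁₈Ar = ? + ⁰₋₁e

Conserve mass number: 39 = A + 0, so A = 39.
Conserve atomic number: 18 = Z − 1, so Z = 19.
Z = 19 is potassium, so the species is ³⁹₁₉K.

K-39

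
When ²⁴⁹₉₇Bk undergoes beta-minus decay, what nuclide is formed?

Beta-minus decay: mass number changes by +0, atomic number by +1.
A: 249 = 249; Z: 97 + 1 = 98.
Z = 98 is californium, so the daughter is ²⁴⁹₉₈Cf.

Cf-249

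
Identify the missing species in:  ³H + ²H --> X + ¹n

Conserve mass number: 3 + 2 = A + 1, so A = 4.
Conserve atomic number: 1 + 1 = Z + 0, so Z = 2.
A = 4 and Z = 2 is ⁴He — an alpha particle.

He-4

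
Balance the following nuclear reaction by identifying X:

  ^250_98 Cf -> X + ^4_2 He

Cm-246

Conserve mass number: 250 = A + 4, so A = 246.
Conserve atomic number: 98 = Z + 2, so Z = 96.
Z = 96 is curium, so the species is ^246_96 Cm.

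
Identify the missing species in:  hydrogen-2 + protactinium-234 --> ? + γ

U-236

Conserve mass number: 2 + 234 = A + 0, so A = 236.
Conserve atomic number: 1 + 91 = Z + 0, so Z = 92.
Z = 92 is uranium, so the species is uranium-236.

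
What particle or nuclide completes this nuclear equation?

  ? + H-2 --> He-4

deuteron

Conserve mass number: A + 2 = 4, so A = 2.
Conserve atomic number: Z + 1 = 2, so Z = 1.
A = 2 and Z = 1 is H-2 — a deuteron.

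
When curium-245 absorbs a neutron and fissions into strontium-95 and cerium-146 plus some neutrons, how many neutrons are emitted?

5

Conserve mass number: 246 = 95 + 146 + k, so k = 246 − 241 = 5.
Check atomic number: 96 = 38 + 58 + 0 = 96. ✓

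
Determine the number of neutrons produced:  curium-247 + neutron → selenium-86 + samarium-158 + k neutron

4

Conserve mass number: 248 = 86 + 158 + k, so k = 248 − 244 = 4.
Check atomic number: 96 = 34 + 62 + 0 = 96. ✓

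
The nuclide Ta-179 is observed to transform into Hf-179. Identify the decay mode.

ΔA = 179 − 179 = 0; ΔZ = 72 − 73 = -1.
A is unchanged and Z drops by 1 — a proton has become a neutron (β⁺ emission or electron capture).

beta-plus decay or electron capture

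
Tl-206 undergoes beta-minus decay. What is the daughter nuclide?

Pb-206

Beta-minus decay: mass number changes by +0, atomic number by +1.
A: 206 = 206; Z: 81 + 1 = 82.
Z = 82 is lead, so the daughter is Pb-206.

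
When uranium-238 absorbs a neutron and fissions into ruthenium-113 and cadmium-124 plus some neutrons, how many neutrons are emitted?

Conserve mass number: 239 = 113 + 124 + k, so k = 239 − 237 = 2.
Check atomic number: 92 = 44 + 48 + 0 = 92. ✓

2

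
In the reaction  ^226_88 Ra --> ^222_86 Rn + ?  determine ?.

Conserve mass number: 226 = 222 + A, so A = 4.
Conserve atomic number: 88 = 86 + Z, so Z = 2.
A = 4 and Z = 2 is ^4_2 He — an alpha particle.

alpha particle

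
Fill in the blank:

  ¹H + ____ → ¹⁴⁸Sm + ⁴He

Conserve mass number: 1 + A = 148 + 4, so A = 151.
Conserve atomic number: 1 + Z = 62 + 2, so Z = 63.
Z = 63 is europium, so the species is ¹⁵¹Eu.

Eu-151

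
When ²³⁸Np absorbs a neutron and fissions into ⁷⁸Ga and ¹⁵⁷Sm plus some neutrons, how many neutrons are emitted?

Conserve mass number: 239 = 78 + 157 + k, so k = 239 − 235 = 4.
Check atomic number: 93 = 31 + 62 + 0 = 93. ✓

4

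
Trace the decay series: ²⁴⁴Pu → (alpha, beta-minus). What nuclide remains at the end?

Np-240

Start: (A, Z) = (244, 94).
After α: (240, 92).
After β⁻: (240, 93).
Z = 93 is neptunium.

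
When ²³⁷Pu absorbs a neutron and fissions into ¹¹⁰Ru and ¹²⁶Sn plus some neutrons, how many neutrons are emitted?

2

Conserve mass number: 238 = 110 + 126 + k, so k = 238 − 236 = 2.
Check atomic number: 94 = 44 + 50 + 0 = 94. ✓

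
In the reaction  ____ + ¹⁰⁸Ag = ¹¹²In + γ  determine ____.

Conserve mass number: A + 108 = 112 + 0, so A = 4.
Conserve atomic number: Z + 47 = 49 + 0, so Z = 2.
A = 4 and Z = 2 is ⁴He — an alpha particle.

alpha particle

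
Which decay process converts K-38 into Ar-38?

ΔA = 38 − 38 = 0; ΔZ = 18 − 19 = -1.
A is unchanged and Z drops by 1 — a proton has become a neutron (β⁺ emission or electron capture).

beta-plus decay or electron capture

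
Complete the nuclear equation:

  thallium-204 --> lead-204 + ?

beta-minus particle

Conserve mass number: 204 = 204 + A, so A = 0.
Conserve atomic number: 81 = 82 + Z, so Z = -1.
A = 0 and Z = -1 is e⁻ — a beta-minus particle.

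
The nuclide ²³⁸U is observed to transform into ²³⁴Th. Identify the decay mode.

ΔA = 234 − 238 = -4; ΔZ = 90 − 92 = -2.
A drops by 4 and Z drops by 2 — the signature of alpha emission.

alpha decay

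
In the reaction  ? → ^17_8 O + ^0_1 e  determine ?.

F-17

Conserve mass number: A = 17 + 0, so A = 17.
Conserve atomic number: Z = 8 + 1, so Z = 9.
Z = 9 is fluorine, so the species is ^17_9 F.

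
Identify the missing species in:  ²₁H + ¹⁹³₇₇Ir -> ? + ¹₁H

Ir-194

Conserve mass number: 2 + 193 = A + 1, so A = 194.
Conserve atomic number: 1 + 77 = Z + 1, so Z = 77.
Z = 77 is iridium, so the species is ¹⁹⁴₇₇Ir.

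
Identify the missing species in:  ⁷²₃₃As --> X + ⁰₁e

Conserve mass number: 72 = A + 0, so A = 72.
Conserve atomic number: 33 = Z + 1, so Z = 32.
Z = 32 is germanium, so the species is ⁷²₃₂Ge.

Ge-72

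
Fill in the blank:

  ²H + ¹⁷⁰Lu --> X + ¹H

Conserve mass number: 2 + 170 = A + 1, so A = 171.
Conserve atomic number: 1 + 71 = Z + 1, so Z = 71.
Z = 71 is lutetium, so the species is ¹⁷¹Lu.

Lu-171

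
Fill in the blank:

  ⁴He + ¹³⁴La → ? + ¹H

Ce-137

Conserve mass number: 4 + 134 = A + 1, so A = 137.
Conserve atomic number: 2 + 57 = Z + 1, so Z = 58.
Z = 58 is cerium, so the species is ¹³⁷Ce.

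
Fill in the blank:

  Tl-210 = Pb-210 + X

Conserve mass number: 210 = 210 + A, so A = 0.
Conserve atomic number: 81 = 82 + Z, so Z = -1.
A = 0 and Z = -1 is e⁻ — a beta-minus particle.

beta-minus particle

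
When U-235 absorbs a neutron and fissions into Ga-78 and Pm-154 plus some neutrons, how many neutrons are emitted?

Conserve mass number: 236 = 78 + 154 + k, so k = 236 − 232 = 4.
Check atomic number: 92 = 31 + 61 + 0 = 92. ✓

4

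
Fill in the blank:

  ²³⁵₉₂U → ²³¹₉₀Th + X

alpha particle

Conserve mass number: 235 = 231 + A, so A = 4.
Conserve atomic number: 92 = 90 + Z, so Z = 2.
A = 4 and Z = 2 is ⁴₂He — an alpha particle.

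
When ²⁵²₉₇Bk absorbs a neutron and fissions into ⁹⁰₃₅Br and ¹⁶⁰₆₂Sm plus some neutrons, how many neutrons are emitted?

3

Conserve mass number: 253 = 90 + 160 + k, so k = 253 − 250 = 3.
Check atomic number: 97 = 35 + 62 + 0 = 97. ✓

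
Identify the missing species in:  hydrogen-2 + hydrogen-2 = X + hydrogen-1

Conserve mass number: 2 + 2 = A + 1, so A = 3.
Conserve atomic number: 1 + 1 = Z + 1, so Z = 1.
A = 3 and Z = 1 is hydrogen-3 — a triton.

H-3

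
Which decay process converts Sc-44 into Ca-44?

beta-plus decay or electron capture

ΔA = 44 − 44 = 0; ΔZ = 20 − 21 = -1.
A is unchanged and Z drops by 1 — a proton has become a neutron (β⁺ emission or electron capture).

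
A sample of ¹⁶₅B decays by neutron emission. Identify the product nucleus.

B-15

Neutron emission: mass number changes by -1, atomic number by +0.
A: 16 − 1 = 15; Z: 5 = 5.
Z = 5 is boron, so the daughter is ¹⁵₅B.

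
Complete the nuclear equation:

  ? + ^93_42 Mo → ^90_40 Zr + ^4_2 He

Conserve mass number: A + 93 = 90 + 4, so A = 1.
Conserve atomic number: Z + 42 = 40 + 2, so Z = 0.
A = 1 and Z = 0 is ^1_0 n — a neutron.

neutron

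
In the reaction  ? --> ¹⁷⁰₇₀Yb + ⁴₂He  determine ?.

Conserve mass number: A = 170 + 4, so A = 174.
Conserve atomic number: Z = 70 + 2, so Z = 72.
Z = 72 is hafnium, so the species is ¹⁷⁴₇₂Hf.

Hf-174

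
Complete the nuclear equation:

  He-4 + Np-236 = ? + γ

Am-240

Conserve mass number: 4 + 236 = A + 0, so A = 240.
Conserve atomic number: 2 + 93 = Z + 0, so Z = 95.
Z = 95 is americium, so the species is Am-240.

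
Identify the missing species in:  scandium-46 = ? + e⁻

Ti-46

Conserve mass number: 46 = A + 0, so A = 46.
Conserve atomic number: 21 = Z − 1, so Z = 22.
Z = 22 is titanium, so the species is titanium-46.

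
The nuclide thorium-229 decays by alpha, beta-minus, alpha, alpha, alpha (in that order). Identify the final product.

Bi-213

Start: (A, Z) = (229, 90).
After α: (225, 88).
After β⁻: (225, 89).
After α: (221, 87).
After α: (217, 85).
After α: (213, 83).
Z = 83 is bismuth.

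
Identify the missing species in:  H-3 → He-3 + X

beta-minus particle

Conserve mass number: 3 = 3 + A, so A = 0.
Conserve atomic number: 1 = 2 + Z, so Z = -1.
A = 0 and Z = -1 is e⁻ — a beta-minus particle.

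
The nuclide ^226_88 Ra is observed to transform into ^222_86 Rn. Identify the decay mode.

alpha decay

ΔA = 222 − 226 = -4; ΔZ = 86 − 88 = -2.
A drops by 4 and Z drops by 2 — the signature of alpha emission.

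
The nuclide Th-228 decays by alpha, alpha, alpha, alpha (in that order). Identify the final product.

Pb-212

Start: (A, Z) = (228, 90).
After α: (224, 88).
After α: (220, 86).
After α: (216, 84).
After α: (212, 82).
Z = 82 is lead.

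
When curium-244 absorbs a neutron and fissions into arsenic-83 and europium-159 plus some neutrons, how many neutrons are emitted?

Conserve mass number: 245 = 83 + 159 + k, so k = 245 − 242 = 3.
Check atomic number: 96 = 33 + 63 + 0 = 96. ✓

3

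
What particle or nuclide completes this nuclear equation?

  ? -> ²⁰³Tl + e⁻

Hg-203

Conserve mass number: A = 203 + 0, so A = 203.
Conserve atomic number: Z = 81 − 1, so Z = 80.
Z = 80 is mercury, so the species is ²⁰³Hg.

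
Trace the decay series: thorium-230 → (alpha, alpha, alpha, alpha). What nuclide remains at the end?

Pb-214

Start: (A, Z) = (230, 90).
After α: (226, 88).
After α: (222, 86).
After α: (218, 84).
After α: (214, 82).
Z = 82 is lead.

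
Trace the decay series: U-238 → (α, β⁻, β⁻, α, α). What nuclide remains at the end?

Start: (A, Z) = (238, 92).
After α: (234, 90).
After β⁻: (234, 91).
After β⁻: (234, 92).
After α: (230, 90).
After α: (226, 88).
Z = 88 is radium.

Ra-226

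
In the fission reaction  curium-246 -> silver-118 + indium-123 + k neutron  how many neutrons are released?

Conserve mass number: 246 = 118 + 123 + k, so k = 246 − 241 = 5.
Check atomic number: 96 = 47 + 49 + 0 = 96. ✓

5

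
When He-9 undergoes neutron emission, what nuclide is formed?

He-8

Neutron emission: mass number changes by -1, atomic number by +0.
A: 9 − 1 = 8; Z: 2 = 2.
Z = 2 is helium, so the daughter is He-8.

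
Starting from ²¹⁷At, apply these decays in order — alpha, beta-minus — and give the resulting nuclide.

Start: (A, Z) = (217, 85).
After α: (213, 83).
After β⁻: (213, 84).
Z = 84 is polonium.

Po-213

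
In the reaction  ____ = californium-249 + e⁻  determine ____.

Bk-249

Conserve mass number: A = 249 + 0, so A = 249.
Conserve atomic number: Z = 98 − 1, so Z = 97.
Z = 97 is berkelium, so the species is berkelium-249.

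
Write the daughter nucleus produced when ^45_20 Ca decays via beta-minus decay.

Sc-45

Beta-minus decay: mass number changes by +0, atomic number by +1.
A: 45 = 45; Z: 20 + 1 = 21.
Z = 21 is scandium, so the daughter is ^45_21 Sc.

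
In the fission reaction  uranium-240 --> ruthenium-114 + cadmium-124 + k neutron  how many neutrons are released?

2

Conserve mass number: 240 = 114 + 124 + k, so k = 240 − 238 = 2.
Check atomic number: 92 = 44 + 48 + 0 = 92. ✓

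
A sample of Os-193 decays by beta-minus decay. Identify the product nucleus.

Ir-193

Beta-minus decay: mass number changes by +0, atomic number by +1.
A: 193 = 193; Z: 76 + 1 = 77.
Z = 77 is iridium, so the daughter is Ir-193.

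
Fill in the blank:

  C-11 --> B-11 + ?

positron

Conserve mass number: 11 = 11 + A, so A = 0.
Conserve atomic number: 6 = 5 + Z, so Z = 1.
A = 0 and Z = 1 is e⁺ — a positron.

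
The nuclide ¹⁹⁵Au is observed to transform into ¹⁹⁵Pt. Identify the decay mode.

ΔA = 195 − 195 = 0; ΔZ = 78 − 79 = -1.
A is unchanged and Z drops by 1 — a proton has become a neutron (β⁺ emission or electron capture).

beta-plus decay or electron capture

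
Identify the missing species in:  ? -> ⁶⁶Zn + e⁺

Ga-66

Conserve mass number: A = 66 + 0, so A = 66.
Conserve atomic number: Z = 30 + 1, so Z = 31.
Z = 31 is gallium, so the species is ⁶⁶Ga.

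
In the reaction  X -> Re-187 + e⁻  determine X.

W-187

Conserve mass number: A = 187 + 0, so A = 187.
Conserve atomic number: Z = 75 − 1, so Z = 74.
Z = 74 is tungsten, so the species is W-187.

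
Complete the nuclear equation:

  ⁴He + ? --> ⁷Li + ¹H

alpha particle

Conserve mass number: 4 + A = 7 + 1, so A = 4.
Conserve atomic number: 2 + Z = 3 + 1, so Z = 2.
A = 4 and Z = 2 is ⁴He — an alpha particle.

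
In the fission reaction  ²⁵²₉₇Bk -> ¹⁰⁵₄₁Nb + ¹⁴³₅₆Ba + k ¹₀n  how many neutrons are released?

Conserve mass number: 252 = 105 + 143 + k, so k = 252 − 248 = 4.
Check atomic number: 97 = 41 + 56 + 0 = 97. ✓

4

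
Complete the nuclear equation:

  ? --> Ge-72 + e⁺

Conserve mass number: A = 72 + 0, so A = 72.
Conserve atomic number: Z = 32 + 1, so Z = 33.
Z = 33 is arsenic, so the species is As-72.

As-72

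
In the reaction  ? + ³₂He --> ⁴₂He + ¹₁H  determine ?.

deuteron

Conserve mass number: A + 3 = 4 + 1, so A = 2.
Conserve atomic number: Z + 2 = 2 + 1, so Z = 1.
A = 2 and Z = 1 is ²₁H — a deuteron.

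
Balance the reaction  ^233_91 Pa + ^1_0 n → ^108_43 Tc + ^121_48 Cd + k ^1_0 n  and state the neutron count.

5

Conserve mass number: 234 = 108 + 121 + k, so k = 234 − 229 = 5.
Check atomic number: 91 = 43 + 48 + 0 = 91. ✓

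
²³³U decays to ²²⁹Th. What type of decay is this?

ΔA = 229 − 233 = -4; ΔZ = 90 − 92 = -2.
A drops by 4 and Z drops by 2 — the signature of alpha emission.

alpha decay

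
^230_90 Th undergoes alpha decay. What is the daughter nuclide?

Ra-226

Alpha decay: mass number changes by -4, atomic number by -2.
A: 230 − 4 = 226; Z: 90 − 2 = 88.
Z = 88 is radium, so the daughter is ^226_88 Ra.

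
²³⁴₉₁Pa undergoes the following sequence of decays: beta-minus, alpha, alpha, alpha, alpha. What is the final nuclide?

Po-218

Start: (A, Z) = (234, 91).
After β⁻: (234, 92).
After α: (230, 90).
After α: (226, 88).
After α: (222, 86).
After α: (218, 84).
Z = 84 is polonium.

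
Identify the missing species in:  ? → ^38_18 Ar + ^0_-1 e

Cl-38

Conserve mass number: A = 38 + 0, so A = 38.
Conserve atomic number: Z = 18 − 1, so Z = 17.
Z = 17 is chlorine, so the species is ^38_17 Cl.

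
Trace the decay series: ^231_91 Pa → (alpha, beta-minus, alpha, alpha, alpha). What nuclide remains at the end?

Po-215

Start: (A, Z) = (231, 91).
After α: (227, 89).
After β⁻: (227, 90).
After α: (223, 88).
After α: (219, 86).
After α: (215, 84).
Z = 84 is polonium.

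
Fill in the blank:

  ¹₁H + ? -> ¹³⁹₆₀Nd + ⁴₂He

Pm-142

Conserve mass number: 1 + A = 139 + 4, so A = 142.
Conserve atomic number: 1 + Z = 60 + 2, so Z = 61.
Z = 61 is promethium, so the species is ¹⁴²₆₁Pm.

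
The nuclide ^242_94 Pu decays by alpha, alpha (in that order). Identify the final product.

Start: (A, Z) = (242, 94).
After α: (238, 92).
After α: (234, 90).
Z = 90 is thorium.

Th-234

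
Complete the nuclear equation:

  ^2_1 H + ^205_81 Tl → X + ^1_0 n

Pb-206

Conserve mass number: 2 + 205 = A + 1, so A = 206.
Conserve atomic number: 1 + 81 = Z + 0, so Z = 82.
Z = 82 is lead, so the species is ^206_82 Pb.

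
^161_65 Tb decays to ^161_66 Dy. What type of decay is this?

ΔA = 161 − 161 = 0; ΔZ = 66 − 65 = +1.
A is unchanged and Z rises by 1 — a neutron has become a proton (β⁻ decay).

beta-minus decay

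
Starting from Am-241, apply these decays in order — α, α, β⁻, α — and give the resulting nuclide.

Start: (A, Z) = (241, 95).
After α: (237, 93).
After α: (233, 91).
After β⁻: (233, 92).
After α: (229, 90).
Z = 90 is thorium.

Th-229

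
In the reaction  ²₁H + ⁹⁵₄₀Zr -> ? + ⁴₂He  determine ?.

Conserve mass number: 2 + 95 = A + 4, so A = 93.
Conserve atomic number: 1 + 40 = Z + 2, so Z = 39.
Z = 39 is yttrium, so the species is ⁹³₃₉Y.

Y-93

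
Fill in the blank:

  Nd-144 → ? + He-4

Ce-140

Conserve mass number: 144 = A + 4, so A = 140.
Conserve atomic number: 60 = Z + 2, so Z = 58.
Z = 58 is cerium, so the species is Ce-140.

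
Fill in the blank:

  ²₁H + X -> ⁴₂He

deuteron

Conserve mass number: 2 + A = 4, so A = 2.
Conserve atomic number: 1 + Z = 2, so Z = 1.
A = 2 and Z = 1 is ²₁H — a deuteron.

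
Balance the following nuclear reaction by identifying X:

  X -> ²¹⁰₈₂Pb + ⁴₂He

Po-214

Conserve mass number: A = 210 + 4, so A = 214.
Conserve atomic number: Z = 82 + 2, so Z = 84.
Z = 84 is polonium, so the species is ²¹⁴₈₄Po.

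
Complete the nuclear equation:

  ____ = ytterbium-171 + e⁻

Tm-171

Conserve mass number: A = 171 + 0, so A = 171.
Conserve atomic number: Z = 70 − 1, so Z = 69.
Z = 69 is thulium, so the species is thulium-171.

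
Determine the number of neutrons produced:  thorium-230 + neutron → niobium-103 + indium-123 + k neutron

Conserve mass number: 231 = 103 + 123 + k, so k = 231 − 226 = 5.
Check atomic number: 90 = 41 + 49 + 0 = 90. ✓

5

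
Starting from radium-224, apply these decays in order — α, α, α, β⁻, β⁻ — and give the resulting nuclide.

Start: (A, Z) = (224, 88).
After α: (220, 86).
After α: (216, 84).
After α: (212, 82).
After β⁻: (212, 83).
After β⁻: (212, 84).
Z = 84 is polonium.

Po-212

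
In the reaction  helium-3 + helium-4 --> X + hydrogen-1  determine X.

Li-6

Conserve mass number: 3 + 4 = A + 1, so A = 6.
Conserve atomic number: 2 + 2 = Z + 1, so Z = 3.
Z = 3 is lithium, so the species is lithium-6.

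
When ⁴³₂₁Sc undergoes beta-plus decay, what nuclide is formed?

Beta-plus decay: mass number changes by +0, atomic number by -1.
A: 43 = 43; Z: 21 − 1 = 20.
Z = 20 is calcium, so the daughter is ⁴³₂₀Ca.

Ca-43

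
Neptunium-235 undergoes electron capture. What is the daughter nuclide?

Electron capture: mass number changes by +0, atomic number by -1.
A: 235 = 235; Z: 93 − 1 = 92.
Z = 92 is uranium, so the daughter is uranium-235.

U-235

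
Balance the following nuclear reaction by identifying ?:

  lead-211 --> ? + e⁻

Bi-211

Conserve mass number: 211 = A + 0, so A = 211.
Conserve atomic number: 82 = Z − 1, so Z = 83.
Z = 83 is bismuth, so the species is bismuth-211.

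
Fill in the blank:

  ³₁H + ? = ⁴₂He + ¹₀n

deuteron

Conserve mass number: 3 + A = 4 + 1, so A = 2.
Conserve atomic number: 1 + Z = 2 + 0, so Z = 1.
A = 2 and Z = 1 is ²₁H — a deuteron.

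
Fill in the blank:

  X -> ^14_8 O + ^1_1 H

Conserve mass number: A = 14 + 1, so A = 15.
Conserve atomic number: Z = 8 + 1, so Z = 9.
Z = 9 is fluorine, so the species is ^15_9 F.

F-15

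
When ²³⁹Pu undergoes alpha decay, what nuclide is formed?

U-235

Alpha decay: mass number changes by -4, atomic number by -2.
A: 239 − 4 = 235; Z: 94 − 2 = 92.
Z = 92 is uranium, so the daughter is ²³⁵U.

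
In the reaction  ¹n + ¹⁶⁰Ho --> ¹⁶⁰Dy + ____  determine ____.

proton

Conserve mass number: 1 + 160 = 160 + A, so A = 1.
Conserve atomic number: 0 + 67 = 66 + Z, so Z = 1.
A = 1 and Z = 1 is ¹H — a proton.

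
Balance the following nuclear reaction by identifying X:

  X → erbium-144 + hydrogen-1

Conserve mass number: A = 144 + 1, so A = 145.
Conserve atomic number: Z = 68 + 1, so Z = 69.
Z = 69 is thulium, so the species is thulium-145.

Tm-145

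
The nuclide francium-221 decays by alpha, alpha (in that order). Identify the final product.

Bi-213

Start: (A, Z) = (221, 87).
After α: (217, 85).
After α: (213, 83).
Z = 83 is bismuth.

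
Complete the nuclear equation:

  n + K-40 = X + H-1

Ar-40

Conserve mass number: 1 + 40 = A + 1, so A = 40.
Conserve atomic number: 0 + 19 = Z + 1, so Z = 18.
Z = 18 is argon, so the species is Ar-40.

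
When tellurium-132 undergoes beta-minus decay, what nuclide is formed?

Beta-minus decay: mass number changes by +0, atomic number by +1.
A: 132 = 132; Z: 52 + 1 = 53.
Z = 53 is iodine, so the daughter is iodine-132.

I-132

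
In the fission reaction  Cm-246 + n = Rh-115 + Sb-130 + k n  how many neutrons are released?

Conserve mass number: 247 = 115 + 130 + k, so k = 247 − 245 = 2.
Check atomic number: 96 = 45 + 51 + 0 = 96. ✓

2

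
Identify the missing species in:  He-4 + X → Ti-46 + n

Ca-43

Conserve mass number: 4 + A = 46 + 1, so A = 43.
Conserve atomic number: 2 + Z = 22 + 0, so Z = 20.
Z = 20 is calcium, so the species is Ca-43.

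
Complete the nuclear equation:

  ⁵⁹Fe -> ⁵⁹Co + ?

beta-minus particle

Conserve mass number: 59 = 59 + A, so A = 0.
Conserve atomic number: 26 = 27 + Z, so Z = -1.
A = 0 and Z = -1 is e⁻ — a beta-minus particle.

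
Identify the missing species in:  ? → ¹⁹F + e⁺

Conserve mass number: A = 19 + 0, so A = 19.
Conserve atomic number: Z = 9 + 1, so Z = 10.
Z = 10 is neon, so the species is ¹⁹Ne.

Ne-19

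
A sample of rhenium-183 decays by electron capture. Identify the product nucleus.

Electron capture: mass number changes by +0, atomic number by -1.
A: 183 = 183; Z: 75 − 1 = 74.
Z = 74 is tungsten, so the daughter is tungsten-183.

W-183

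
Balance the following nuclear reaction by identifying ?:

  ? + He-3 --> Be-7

alpha particle

Conserve mass number: A + 3 = 7, so A = 4.
Conserve atomic number: Z + 2 = 4, so Z = 2.
A = 4 and Z = 2 is He-4 — an alpha particle.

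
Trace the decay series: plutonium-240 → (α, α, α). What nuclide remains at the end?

Ra-228

Start: (A, Z) = (240, 94).
After α: (236, 92).
After α: (232, 90).
After α: (228, 88).
Z = 88 is radium.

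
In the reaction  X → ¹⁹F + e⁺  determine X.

Ne-19

Conserve mass number: A = 19 + 0, so A = 19.
Conserve atomic number: Z = 9 + 1, so Z = 10.
Z = 10 is neon, so the species is ¹⁹Ne.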